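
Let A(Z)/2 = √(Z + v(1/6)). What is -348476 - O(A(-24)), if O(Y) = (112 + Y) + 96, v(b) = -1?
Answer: -348684 - 10*I ≈ -3.4868e+5 - 10.0*I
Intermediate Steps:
A(Z) = 2*√(-1 + Z) (A(Z) = 2*√(Z - 1) = 2*√(-1 + Z))
O(Y) = 208 + Y
-348476 - O(A(-24)) = -348476 - (208 + 2*√(-1 - 24)) = -348476 - (208 + 2*√(-25)) = -348476 - (208 + 2*(5*I)) = -348476 - (208 + 10*I) = -348476 + (-208 - 10*I) = -348684 - 10*I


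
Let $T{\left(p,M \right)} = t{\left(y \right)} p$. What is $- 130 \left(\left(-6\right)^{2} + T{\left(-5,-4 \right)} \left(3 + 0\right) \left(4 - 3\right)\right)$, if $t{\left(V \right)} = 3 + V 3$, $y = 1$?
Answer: $7020$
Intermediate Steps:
$t{\left(V \right)} = 3 + 3 V$
$T{\left(p,M \right)} = 6 p$ ($T{\left(p,M \right)} = \left(3 + 3 \cdot 1\right) p = \left(3 + 3\right) p = 6 p$)
$- 130 \left(\left(-6\right)^{2} + T{\left(-5,-4 \right)} \left(3 + 0\right) \left(4 - 3\right)\right) = - 130 \left(\left(-6\right)^{2} + 6 \left(-5\right) \left(3 + 0\right) \left(4 - 3\right)\right) = - 130 \left(36 + \left(-30\right) 3 \cdot 1\right) = - 130 \left(36 - 90\right) = \left(-130\right) \left(-54\right) = 7020$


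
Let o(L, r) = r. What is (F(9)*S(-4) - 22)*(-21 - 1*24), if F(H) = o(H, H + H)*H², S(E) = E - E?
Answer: 990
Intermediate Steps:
S(E) = 0
F(H) = 2*H³ (F(H) = (H + H)*H² = (2*H)*H² = 2*H³)
(F(9)*S(-4) - 22)*(-21 - 1*24) = ((2*9³)*0 - 22)*(-21 - 1*24) = ((2*729)*0 - 22)*(-21 - 24) = (1458*0 - 22)*(-45) = (0 - 22)*(-45) = -22*(-45) = 990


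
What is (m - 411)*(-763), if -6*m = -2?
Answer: 940016/3 ≈ 3.1334e+5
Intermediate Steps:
m = ⅓ (m = -⅙*(-2) = ⅓ ≈ 0.33333)
(m - 411)*(-763) = (⅓ - 411)*(-763) = -1232/3*(-763) = 940016/3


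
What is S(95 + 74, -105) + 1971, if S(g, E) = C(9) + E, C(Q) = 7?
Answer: 1873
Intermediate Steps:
S(g, E) = 7 + E
S(95 + 74, -105) + 1971 = (7 - 105) + 1971 = -98 + 1971 = 1873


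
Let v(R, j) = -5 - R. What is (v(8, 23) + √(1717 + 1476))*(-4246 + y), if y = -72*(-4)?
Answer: 51454 - 3958*√3193 ≈ -1.7220e+5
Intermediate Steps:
y = 288
(v(8, 23) + √(1717 + 1476))*(-4246 + y) = ((-5 - 1*8) + √(1717 + 1476))*(-4246 + 288) = ((-5 - 8) + √3193)*(-3958) = (-13 + √3193)*(-3958) = 51454 - 3958*√3193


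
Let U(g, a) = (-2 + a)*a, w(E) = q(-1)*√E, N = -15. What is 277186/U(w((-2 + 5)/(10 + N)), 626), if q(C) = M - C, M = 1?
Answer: 10661/15024 ≈ 0.70960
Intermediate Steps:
q(C) = 1 - C
w(E) = 2*√E (w(E) = (1 - 1*(-1))*√E = (1 + 1)*√E = 2*√E)
U(g, a) = a*(-2 + a)
277186/U(w((-2 + 5)/(10 + N)), 626) = 277186/((626*(-2 + 626))) = 277186/((626*624)) = 277186/390624 = 277186*(1/390624) = 10661/15024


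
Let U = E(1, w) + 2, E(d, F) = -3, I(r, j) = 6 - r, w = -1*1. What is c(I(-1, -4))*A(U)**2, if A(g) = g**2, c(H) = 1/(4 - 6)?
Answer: -1/2 ≈ -0.50000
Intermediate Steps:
w = -1
c(H) = -1/2 (c(H) = 1/(-2) = -1/2)
U = -1 (U = -3 + 2 = -1)
c(I(-1, -4))*A(U)**2 = -((-1)**2)**2/2 = -1/2*1**2 = -1/2*1 = -1/2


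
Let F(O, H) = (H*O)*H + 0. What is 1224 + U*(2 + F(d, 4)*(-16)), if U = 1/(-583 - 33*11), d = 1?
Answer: 579079/473 ≈ 1224.3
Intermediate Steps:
F(O, H) = O*H² (F(O, H) = O*H² + 0 = O*H²)
U = -1/946 (U = 1/(-583 - 363) = 1/(-946) = -1/946 ≈ -0.0010571)
1224 + U*(2 + F(d, 4)*(-16)) = 1224 - (2 + (1*4²)*(-16))/946 = 1224 - (2 + (1*16)*(-16))/946 = 1224 - (2 + 16*(-16))/946 = 1224 - (2 - 256)/946 = 1224 - 1/946*(-254) = 1224 + 127/473 = 579079/473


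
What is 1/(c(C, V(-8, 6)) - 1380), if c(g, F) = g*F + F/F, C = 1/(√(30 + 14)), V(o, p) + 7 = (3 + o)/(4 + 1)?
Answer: -15169/20918035 + 4*√11/20918035 ≈ -0.00072453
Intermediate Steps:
V(o, p) = -32/5 + o/5 (V(o, p) = -7 + (3 + o)/(4 + 1) = -7 + (3 + o)/5 = -7 + (3 + o)*(⅕) = -7 + (⅗ + o/5) = -32/5 + o/5)
C = √11/22 (C = 1/(√44) = 1/(2*√11) = √11/22 ≈ 0.15076)
c(g, F) = 1 + F*g (c(g, F) = F*g + 1 = 1 + F*g)
1/(c(C, V(-8, 6)) - 1380) = 1/((1 + (-32/5 + (⅕)*(-8))*(√11/22)) - 1380) = 1/((1 + (-32/5 - 8/5)*(√11/22)) - 1380) = 1/((1 - 4*√11/11) - 1380) = 1/(-1379 - 4*√11/11)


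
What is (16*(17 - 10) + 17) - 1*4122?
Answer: -3993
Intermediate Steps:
(16*(17 - 10) + 17) - 1*4122 = (16*7 + 17) - 4122 = (112 + 17) - 4122 = 129 - 4122 = -3993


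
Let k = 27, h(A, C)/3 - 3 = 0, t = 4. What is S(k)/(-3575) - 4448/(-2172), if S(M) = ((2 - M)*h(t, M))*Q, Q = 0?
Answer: 1112/543 ≈ 2.0479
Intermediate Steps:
h(A, C) = 9 (h(A, C) = 9 + 3*0 = 9 + 0 = 9)
S(M) = 0 (S(M) = ((2 - M)*9)*0 = (18 - 9*M)*0 = 0)
S(k)/(-3575) - 4448/(-2172) = 0/(-3575) - 4448/(-2172) = 0*(-1/3575) - 4448*(-1/2172) = 0 + 1112/543 = 1112/543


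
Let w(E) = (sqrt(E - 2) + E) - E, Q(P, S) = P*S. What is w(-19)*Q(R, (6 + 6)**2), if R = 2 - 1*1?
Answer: 144*I*sqrt(21) ≈ 659.89*I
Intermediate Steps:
R = 1 (R = 2 - 1 = 1)
w(E) = sqrt(-2 + E) (w(E) = (sqrt(-2 + E) + E) - E = (E + sqrt(-2 + E)) - E = sqrt(-2 + E))
w(-19)*Q(R, (6 + 6)**2) = sqrt(-2 - 19)*(1*(6 + 6)**2) = sqrt(-21)*(1*12**2) = (I*sqrt(21))*(1*144) = (I*sqrt(21))*144 = 144*I*sqrt(21)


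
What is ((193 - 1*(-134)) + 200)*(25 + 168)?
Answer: 101711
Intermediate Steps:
((193 - 1*(-134)) + 200)*(25 + 168) = ((193 + 134) + 200)*193 = (327 + 200)*193 = 527*193 = 101711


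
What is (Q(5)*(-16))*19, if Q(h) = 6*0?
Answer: 0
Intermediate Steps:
Q(h) = 0
(Q(5)*(-16))*19 = (0*(-16))*19 = 0*19 = 0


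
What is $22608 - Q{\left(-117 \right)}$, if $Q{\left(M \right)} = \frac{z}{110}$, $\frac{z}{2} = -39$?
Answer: $\frac{1243479}{55} \approx 22609.0$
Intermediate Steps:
$z = -78$ ($z = 2 \left(-39\right) = -78$)
$Q{\left(M \right)} = - \frac{39}{55}$ ($Q{\left(M \right)} = - \frac{78}{110} = \left(-78\right) \frac{1}{110} = - \frac{39}{55}$)
$22608 - Q{\left(-117 \right)} = 22608 - - \frac{39}{55} = 22608 + \frac{39}{55} = \frac{1243479}{55}$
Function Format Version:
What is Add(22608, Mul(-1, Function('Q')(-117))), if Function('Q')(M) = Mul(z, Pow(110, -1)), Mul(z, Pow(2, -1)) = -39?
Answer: Rational(1243479, 55) ≈ 22609.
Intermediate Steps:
z = -78 (z = Mul(2, -39) = -78)
Function('Q')(M) = Rational(-39, 55) (Function('Q')(M) = Mul(-78, Pow(110, -1)) = Mul(-78, Rational(1, 110)) = Rational(-39, 55))
Add(22608, Mul(-1, Function('Q')(-117))) = Add(22608, Mul(-1, Rational(-39, 55))) = Add(22608, Rational(39, 55)) = Rational(1243479, 55)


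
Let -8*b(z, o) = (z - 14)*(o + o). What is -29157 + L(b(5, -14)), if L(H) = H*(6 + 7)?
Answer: -59133/2 ≈ -29567.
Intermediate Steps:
b(z, o) = -o*(-14 + z)/4 (b(z, o) = -(z - 14)*(o + o)/8 = -(-14 + z)*2*o/8 = -o*(-14 + z)/4)
L(H) = 13*H (L(H) = H*13 = 13*H)
-29157 + L(b(5, -14)) = -29157 + 13*((¼)*(-14)*(14 - 1*5)) = -29157 + 13*((¼)*(-14)*(14 - 5)) = -29157 + 13*((¼)*(-14)*9) = -29157 + 13*(-63/2) = -29157 - 819/2 = -59133/2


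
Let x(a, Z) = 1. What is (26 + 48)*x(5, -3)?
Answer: 74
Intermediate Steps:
(26 + 48)*x(5, -3) = (26 + 48)*1 = 74*1 = 74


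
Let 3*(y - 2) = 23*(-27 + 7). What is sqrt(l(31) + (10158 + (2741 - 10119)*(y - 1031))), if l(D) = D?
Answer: sqrt(78600999)/3 ≈ 2955.2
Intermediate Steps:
y = -454/3 (y = 2 + (23*(-27 + 7))/3 = 2 + (23*(-20))/3 = 2 + (1/3)*(-460) = 2 - 460/3 = -454/3 ≈ -151.33)
sqrt(l(31) + (10158 + (2741 - 10119)*(y - 1031))) = sqrt(31 + (10158 + (2741 - 10119)*(-454/3 - 1031))) = sqrt(31 + (10158 - 7378*(-3547/3))) = sqrt(31 + (10158 + 26169766/3)) = sqrt(31 + 26200240/3) = sqrt(26200333/3) = sqrt(78600999)/3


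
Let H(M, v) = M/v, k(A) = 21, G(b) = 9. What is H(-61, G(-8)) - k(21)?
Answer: -250/9 ≈ -27.778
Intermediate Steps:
H(-61, G(-8)) - k(21) = -61/9 - 1*21 = -61*1/9 - 21 = -61/9 - 21 = -250/9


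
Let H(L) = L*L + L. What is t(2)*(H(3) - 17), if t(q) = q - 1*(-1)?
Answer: -15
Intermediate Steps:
H(L) = L + L² (H(L) = L² + L = L + L²)
t(q) = 1 + q (t(q) = q + 1 = 1 + q)
t(2)*(H(3) - 17) = (1 + 2)*(3*(1 + 3) - 17) = 3*(3*4 - 17) = 3*(12 - 17) = 3*(-5) = -15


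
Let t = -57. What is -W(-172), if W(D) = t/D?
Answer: -57/172 ≈ -0.33140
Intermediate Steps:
W(D) = -57/D
-W(-172) = -(-57)/(-172) = -(-57)*(-1)/172 = -1*57/172 = -57/172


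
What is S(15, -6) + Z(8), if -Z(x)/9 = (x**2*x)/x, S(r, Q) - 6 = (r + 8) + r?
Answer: -532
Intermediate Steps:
S(r, Q) = 14 + 2*r (S(r, Q) = 6 + ((r + 8) + r) = 6 + ((8 + r) + r) = 6 + (8 + 2*r) = 14 + 2*r)
Z(x) = -9*x**2 (Z(x) = -9*x**2*x/x = -9*x**3/x = -9*x**2)
S(15, -6) + Z(8) = (14 + 2*15) - 9*8**2 = (14 + 30) - 9*64 = 44 - 576 = -532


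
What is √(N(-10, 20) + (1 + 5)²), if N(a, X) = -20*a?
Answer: 2*√59 ≈ 15.362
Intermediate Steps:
√(N(-10, 20) + (1 + 5)²) = √(-20*(-10) + (1 + 5)²) = √(200 + 6²) = √(200 + 36) = √236 = 2*√59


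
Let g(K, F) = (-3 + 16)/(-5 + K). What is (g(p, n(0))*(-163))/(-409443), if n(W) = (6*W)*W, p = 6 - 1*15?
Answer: -2119/5732202 ≈ -0.00036967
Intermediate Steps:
p = -9 (p = 6 - 15 = -9)
n(W) = 6*W**2
g(K, F) = 13/(-5 + K)
(g(p, n(0))*(-163))/(-409443) = ((13/(-5 - 9))*(-163))/(-409443) = ((13/(-14))*(-163))*(-1/409443) = ((13*(-1/14))*(-163))*(-1/409443) = -13/14*(-163)*(-1/409443) = (2119/14)*(-1/409443) = -2119/5732202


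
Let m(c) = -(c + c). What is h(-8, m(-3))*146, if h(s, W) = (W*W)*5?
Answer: 26280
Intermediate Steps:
m(c) = -2*c
h(s, W) = 5*W² (h(s, W) = W²*5 = 5*W²)
h(-8, m(-3))*146 = (5*(-2*(-3))²)*146 = (5*6²)*146 = (5*36)*146 = 180*146 = 26280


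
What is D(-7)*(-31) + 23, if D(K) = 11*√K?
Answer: 23 - 341*I*√7 ≈ 23.0 - 902.2*I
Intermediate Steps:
D(-7)*(-31) + 23 = (11*√(-7))*(-31) + 23 = (11*(I*√7))*(-31) + 23 = (11*I*√7)*(-31) + 23 = -341*I*√7 + 23 = 23 - 341*I*√7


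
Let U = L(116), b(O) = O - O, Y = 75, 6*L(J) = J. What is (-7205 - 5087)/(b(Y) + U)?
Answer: -18438/29 ≈ -635.79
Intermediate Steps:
L(J) = J/6
b(O) = 0
U = 58/3 (U = (1/6)*116 = 58/3 ≈ 19.333)
(-7205 - 5087)/(b(Y) + U) = (-7205 - 5087)/(0 + 58/3) = -12292/58/3 = -12292*3/58 = -18438/29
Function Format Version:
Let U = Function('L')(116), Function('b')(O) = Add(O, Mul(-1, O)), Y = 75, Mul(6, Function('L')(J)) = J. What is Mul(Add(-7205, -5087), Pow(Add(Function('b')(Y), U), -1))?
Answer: Rational(-18438, 29) ≈ -635.79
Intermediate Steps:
Function('L')(J) = Mul(Rational(1, 6), J)
Function('b')(O) = 0
U = Rational(58, 3) (U = Mul(Rational(1, 6), 116) = Rational(58, 3) ≈ 19.333)
Mul(Add(-7205, -5087), Pow(Add(Function('b')(Y), U), -1)) = Mul(Add(-7205, -5087), Pow(Add(0, Rational(58, 3)), -1)) = Mul(-12292, Pow(Rational(58, 3), -1)) = Mul(-12292, Rational(3, 58)) = Rational(-18438, 29)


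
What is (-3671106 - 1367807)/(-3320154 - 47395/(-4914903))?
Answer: 24765768620439/16318234807667 ≈ 1.5177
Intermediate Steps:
(-3671106 - 1367807)/(-3320154 - 47395/(-4914903)) = -5038913/(-3320154 - 47395*(-1/4914903)) = -5038913/(-3320154 + 47395/4914903) = -5038913/(-16318234807667/4914903) = -5038913*(-4914903/16318234807667) = 24765768620439/16318234807667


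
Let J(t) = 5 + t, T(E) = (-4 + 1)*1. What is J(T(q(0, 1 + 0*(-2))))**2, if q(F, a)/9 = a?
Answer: 4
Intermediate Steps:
q(F, a) = 9*a
T(E) = -3 (T(E) = -3*1 = -3)
J(T(q(0, 1 + 0*(-2))))**2 = (5 - 3)**2 = 2**2 = 4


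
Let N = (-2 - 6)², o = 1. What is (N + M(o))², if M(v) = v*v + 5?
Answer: 4900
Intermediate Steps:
M(v) = 5 + v² (M(v) = v² + 5 = 5 + v²)
N = 64 (N = (-8)² = 64)
(N + M(o))² = (64 + (5 + 1²))² = (64 + (5 + 1))² = (64 + 6)² = 70² = 4900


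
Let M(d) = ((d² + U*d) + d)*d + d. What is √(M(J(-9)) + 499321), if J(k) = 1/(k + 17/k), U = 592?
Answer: √939923101402/1372 ≈ 706.63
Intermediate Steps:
M(d) = d + d*(d² + 593*d) (M(d) = ((d² + 592*d) + d)*d + d = (d² + 593*d)*d + d = d*(d² + 593*d) + d = d + d*(d² + 593*d))
√(M(J(-9)) + 499321) = √((-9/(17 + (-9)²))*(1 + (-9/(17 + (-9)²))² + 593*(-9/(17 + (-9)²))) + 499321) = √((-9/(17 + 81))*(1 + (-9/(17 + 81))² + 593*(-9/(17 + 81))) + 499321) = √((-9/98)*(1 + (-9/98)² + 593*(-9/98)) + 499321) = √((-9*1/98)*(1 + (-9*1/98)² + 593*(-9*1/98)) + 499321) = √(-9*(1 + (-9/98)² + 593*(-9/98))/98 + 499321) = √(-9*(1 + 81/9604 - 5337/98)/98 + 499321) = √(-9/98*(-513341/9604) + 499321) = √(4620069/941192 + 499321) = √(469961550701/941192) = √939923101402/1372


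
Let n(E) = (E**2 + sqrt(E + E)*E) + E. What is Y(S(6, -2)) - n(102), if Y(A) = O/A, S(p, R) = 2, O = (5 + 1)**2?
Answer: -10488 - 204*sqrt(51) ≈ -11945.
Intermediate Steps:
O = 36 (O = 6**2 = 36)
n(E) = E + E**2 + sqrt(2)*E**(3/2) (n(E) = (E**2 + sqrt(2*E)*E) + E = (E**2 + (sqrt(2)*sqrt(E))*E) + E = (E**2 + sqrt(2)*E**(3/2)) + E = E + E**2 + sqrt(2)*E**(3/2))
Y(A) = 36/A
Y(S(6, -2)) - n(102) = 36/2 - (102 + 102**2 + sqrt(2)*102**(3/2)) = 36*(1/2) - (102 + 10404 + sqrt(2)*(102*sqrt(102))) = 18 - (102 + 10404 + 204*sqrt(51)) = 18 - (10506 + 204*sqrt(51)) = 18 + (-10506 - 204*sqrt(51)) = -10488 - 204*sqrt(51)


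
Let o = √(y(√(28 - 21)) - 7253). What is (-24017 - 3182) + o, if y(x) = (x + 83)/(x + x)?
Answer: -27199 + I*√(1421490 - 1162*√7)/14 ≈ -27199.0 + 85.069*I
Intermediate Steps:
y(x) = (83 + x)/(2*x) (y(x) = (83 + x)/((2*x)) = (83 + x)*(1/(2*x)) = (83 + x)/(2*x))
o = √(-7253 + √7*(83 + √7)/14) (o = √((83 + √(28 - 21))/(2*(√(28 - 21))) - 7253) = √((83 + √7)/(2*(√7)) - 7253) = √((√7/7)*(83 + √7)/2 - 7253) = √(√7*(83 + √7)/14 - 7253) = √(-7253 + √7*(83 + √7)/14) ≈ 85.069*I)
(-24017 - 3182) + o = (-24017 - 3182) + √(-1421490 + 1162*√7)/14 = -27199 + √(-1421490 + 1162*√7)/14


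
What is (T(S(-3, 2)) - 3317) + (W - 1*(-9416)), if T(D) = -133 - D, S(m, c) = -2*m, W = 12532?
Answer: 18492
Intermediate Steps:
(T(S(-3, 2)) - 3317) + (W - 1*(-9416)) = ((-133 - (-2)*(-3)) - 3317) + (12532 - 1*(-9416)) = ((-133 - 1*6) - 3317) + (12532 + 9416) = ((-133 - 6) - 3317) + 21948 = (-139 - 3317) + 21948 = -3456 + 21948 = 18492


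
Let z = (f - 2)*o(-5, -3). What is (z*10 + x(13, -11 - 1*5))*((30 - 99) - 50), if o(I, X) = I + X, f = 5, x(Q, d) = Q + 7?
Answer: 26180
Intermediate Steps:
x(Q, d) = 7 + Q
z = -24 (z = (5 - 2)*(-5 - 3) = 3*(-8) = -24)
(z*10 + x(13, -11 - 1*5))*((30 - 99) - 50) = (-24*10 + (7 + 13))*((30 - 99) - 50) = (-240 + 20)*(-69 - 50) = -220*(-119) = 26180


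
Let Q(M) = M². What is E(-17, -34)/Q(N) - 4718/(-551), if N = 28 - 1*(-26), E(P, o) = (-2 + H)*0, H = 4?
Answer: 4718/551 ≈ 8.5626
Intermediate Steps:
E(P, o) = 0 (E(P, o) = (-2 + 4)*0 = 2*0 = 0)
N = 54 (N = 28 + 26 = 54)
E(-17, -34)/Q(N) - 4718/(-551) = 0/(54²) - 4718/(-551) = 0/2916 - 4718*(-1/551) = 0*(1/2916) + 4718/551 = 0 + 4718/551 = 4718/551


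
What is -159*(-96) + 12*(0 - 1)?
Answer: 15252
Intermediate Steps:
-159*(-96) + 12*(0 - 1) = 15264 + 12*(-1) = 15264 - 12 = 15252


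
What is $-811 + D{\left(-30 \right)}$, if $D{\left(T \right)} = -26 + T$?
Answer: $-867$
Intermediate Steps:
$-811 + D{\left(-30 \right)} = -811 - 56 = -867$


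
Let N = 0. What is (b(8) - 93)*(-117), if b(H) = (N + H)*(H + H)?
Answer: -4095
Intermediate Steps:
b(H) = 2*H² (b(H) = (0 + H)*(H + H) = H*(2*H) = 2*H²)
(b(8) - 93)*(-117) = (2*8² - 93)*(-117) = (2*64 - 93)*(-117) = (128 - 93)*(-117) = 35*(-117) = -4095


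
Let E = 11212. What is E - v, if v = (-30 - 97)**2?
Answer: -4917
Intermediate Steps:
v = 16129 (v = (-127)**2 = 16129)
E - v = 11212 - 1*16129 = 11212 - 16129 = -4917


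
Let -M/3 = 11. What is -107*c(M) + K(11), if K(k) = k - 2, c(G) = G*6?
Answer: 21195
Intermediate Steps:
M = -33 (M = -3*11 = -33)
c(G) = 6*G
K(k) = -2 + k
-107*c(M) + K(11) = -642*(-33) + (-2 + 11) = -107*(-198) + 9 = 21186 + 9 = 21195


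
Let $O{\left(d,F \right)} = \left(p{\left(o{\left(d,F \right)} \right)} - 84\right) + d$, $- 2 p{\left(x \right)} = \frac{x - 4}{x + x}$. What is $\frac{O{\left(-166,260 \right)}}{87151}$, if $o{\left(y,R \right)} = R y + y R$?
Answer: $- \frac{21601581}{7522874320} \approx -0.0028715$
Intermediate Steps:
$o{\left(y,R \right)} = 2 R y$ ($o{\left(y,R \right)} = R y + R y = 2 R y$)
$p{\left(x \right)} = - \frac{-4 + x}{4 x}$ ($p{\left(x \right)} = - \frac{\left(x - 4\right) \frac{1}{x + x}}{2} = - \frac{\left(-4 + x\right) \frac{1}{2 x}}{2} = - \frac{\frac{1}{2} \frac{1}{x} \left(-4 + x\right)}{2} = - \frac{-4 + x}{4 x}$)
$O{\left(d,F \right)} = -84 + d + \frac{4 - 2 F d}{8 F d}$ ($O{\left(d,F \right)} = \left(\frac{4 - 2 F d}{4 \cdot 2 F d} - 84\right) + d = \left(\frac{\frac{1}{2 F d} \left(4 - 2 F d\right)}{4} - 84\right) + d = \left(\frac{4 - 2 F d}{8 F d} - 84\right) + d = \left(-84 + \frac{4 - 2 F d}{8 F d}\right) + d = -84 + d + \frac{4 - 2 F d}{8 F d}$)
$\frac{O{\left(-166,260 \right)}}{87151} = \frac{- \frac{337}{4} - 166 + \frac{1}{2 \cdot 260 \left(-166\right)}}{87151} = \left(- \frac{337}{4} - 166 + \frac{1}{2} \cdot \frac{1}{260} \left(- \frac{1}{166}\right)\right) \frac{1}{87151} = \left(- \frac{337}{4} - 166 - \frac{1}{86320}\right) \frac{1}{87151} = \left(- \frac{21601581}{86320}\right) \frac{1}{87151} = - \frac{21601581}{7522874320}$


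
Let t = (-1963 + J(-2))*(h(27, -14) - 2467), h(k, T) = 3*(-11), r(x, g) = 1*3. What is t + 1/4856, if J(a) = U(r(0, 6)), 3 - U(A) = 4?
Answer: 23842960001/4856 ≈ 4.9100e+6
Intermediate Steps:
r(x, g) = 3
U(A) = -1 (U(A) = 3 - 1*4 = 3 - 4 = -1)
h(k, T) = -33
J(a) = -1
t = 4910000 (t = (-1963 - 1)*(-33 - 2467) = -1964*(-2500) = 4910000)
t + 1/4856 = 4910000 + 1/4856 = 23842960001/4856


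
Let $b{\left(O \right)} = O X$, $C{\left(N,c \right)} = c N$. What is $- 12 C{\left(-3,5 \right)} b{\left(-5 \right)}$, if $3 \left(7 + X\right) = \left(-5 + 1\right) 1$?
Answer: $7500$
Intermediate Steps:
$X = - \frac{25}{3}$ ($X = -7 + \frac{\left(-5 + 1\right) 1}{3} = -7 + \frac{\left(-4\right) 1}{3} = -7 + \frac{1}{3} \left(-4\right) = -7 - \frac{4}{3} = - \frac{25}{3} \approx -8.3333$)
$C{\left(N,c \right)} = N c$
$b{\left(O \right)} = - \frac{25 O}{3}$ ($b{\left(O \right)} = O \left(- \frac{25}{3}\right) = - \frac{25 O}{3}$)
$- 12 C{\left(-3,5 \right)} b{\left(-5 \right)} = - 12 \left(\left(-3\right) 5\right) \left(\left(- \frac{25}{3}\right) \left(-5\right)\right) = \left(-12\right) \left(-15\right) \frac{125}{3} = 180 \cdot \frac{125}{3} = 7500$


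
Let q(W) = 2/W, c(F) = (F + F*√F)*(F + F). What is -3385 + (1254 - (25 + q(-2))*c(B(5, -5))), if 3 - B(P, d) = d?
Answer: -5203 - 6144*√2 ≈ -13892.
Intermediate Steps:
B(P, d) = 3 - d
c(F) = 2*F*(F + F^(3/2)) (c(F) = (F + F^(3/2))*(2*F) = 2*F*(F + F^(3/2)))
-3385 + (1254 - (25 + q(-2))*c(B(5, -5))) = -3385 + (1254 - (25 + 2/(-2))*(2*(3 - 1*(-5))² + 2*(3 - 1*(-5))^(5/2))) = -3385 + (1254 - (25 + 2*(-½))*(2*(3 + 5)² + 2*(3 + 5)^(5/2))) = -3385 + (1254 - (25 - 1)*(2*8² + 2*8^(5/2))) = -3385 + (1254 - 24*(2*64 + 2*(128*√2))) = -3385 + (1254 - 24*(128 + 256*√2)) = -3385 + (1254 - (3072 + 6144*√2)) = -3385 + (1254 + (-3072 - 6144*√2)) = -3385 + (-1818 - 6144*√2) = -5203 - 6144*√2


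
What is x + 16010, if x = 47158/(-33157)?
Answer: 530796412/33157 ≈ 16009.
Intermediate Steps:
x = -47158/33157 (x = 47158*(-1/33157) = -47158/33157 ≈ -1.4223)
x + 16010 = -47158/33157 + 16010 = 530796412/33157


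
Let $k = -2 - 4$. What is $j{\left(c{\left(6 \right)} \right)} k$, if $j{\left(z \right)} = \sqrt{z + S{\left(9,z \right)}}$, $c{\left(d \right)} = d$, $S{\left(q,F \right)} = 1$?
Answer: $- 6 \sqrt{7} \approx -15.875$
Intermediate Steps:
$j{\left(z \right)} = \sqrt{1 + z}$ ($j{\left(z \right)} = \sqrt{z + 1} = \sqrt{1 + z}$)
$k = -6$
$j{\left(c{\left(6 \right)} \right)} k = \sqrt{1 + 6} \left(-6\right) = \sqrt{7} \left(-6\right) = - 6 \sqrt{7}$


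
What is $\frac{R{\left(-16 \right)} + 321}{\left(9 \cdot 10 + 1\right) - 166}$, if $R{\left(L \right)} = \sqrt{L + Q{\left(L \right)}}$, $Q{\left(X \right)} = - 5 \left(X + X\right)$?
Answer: $- \frac{111}{25} \approx -4.44$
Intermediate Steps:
$Q{\left(X \right)} = - 10 X$ ($Q{\left(X \right)} = - 5 \cdot 2 X = - 10 X$)
$R{\left(L \right)} = 3 \sqrt{- L}$ ($R{\left(L \right)} = \sqrt{L - 10 L} = \sqrt{- 9 L} = 3 \sqrt{- L}$)
$\frac{R{\left(-16 \right)} + 321}{\left(9 \cdot 10 + 1\right) - 166} = \frac{3 \sqrt{\left(-1\right) \left(-16\right)} + 321}{\left(9 \cdot 10 + 1\right) - 166} = \frac{3 \sqrt{16} + 321}{\left(90 + 1\right) - 166} = \frac{3 \cdot 4 + 321}{91 - 166} = \frac{12 + 321}{-75} = 333 \left(- \frac{1}{75}\right) = - \frac{111}{25}$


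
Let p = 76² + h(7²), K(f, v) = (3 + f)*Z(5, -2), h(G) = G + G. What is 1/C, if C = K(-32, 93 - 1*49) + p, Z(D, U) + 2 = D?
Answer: 1/5787 ≈ 0.00017280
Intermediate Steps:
h(G) = 2*G
Z(D, U) = -2 + D
K(f, v) = 9 + 3*f (K(f, v) = (3 + f)*(-2 + 5) = (3 + f)*3 = 9 + 3*f)
p = 5874 (p = 76² + 2*7² = 5776 + 2*49 = 5776 + 98 = 5874)
C = 5787 (C = (9 + 3*(-32)) + 5874 = (9 - 96) + 5874 = -87 + 5874 = 5787)
1/C = 1/5787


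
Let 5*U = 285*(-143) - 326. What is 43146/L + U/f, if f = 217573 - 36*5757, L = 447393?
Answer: -114558883/163742665 ≈ -0.69963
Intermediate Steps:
f = 10321 (f = 217573 - 207252 = 10321)
U = -41081/5 (U = (285*(-143) - 326)/5 = (-40755 - 326)/5 = (⅕)*(-41081) = -41081/5 ≈ -8216.2)
43146/L + U/f = 43146/447393 - 41081/5/10321 = 43146*(1/447393) - 41081/5*1/10321 = 306/3173 - 41081/51605 = -114558883/163742665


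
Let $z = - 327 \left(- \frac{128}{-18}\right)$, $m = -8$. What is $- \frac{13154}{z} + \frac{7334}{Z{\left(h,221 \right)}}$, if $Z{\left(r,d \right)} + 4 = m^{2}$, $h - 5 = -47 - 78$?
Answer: $\frac{6691213}{52320} \approx 127.89$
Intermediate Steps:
$h = -120$ ($h = 5 - 125 = -120$)
$Z{\left(r,d \right)} = 60$ ($Z{\left(r,d \right)} = -4 + \left(-8\right)^{2} = -4 + 64 = 60$)
$z = - \frac{6976}{3}$ ($z = - 327 \left(\left(-128\right) \left(- \frac{1}{18}\right)\right) = \left(-327\right) \frac{64}{9} = - \frac{6976}{3} \approx -2325.3$)
$- \frac{13154}{z} + \frac{7334}{Z{\left(h,221 \right)}} = - \frac{13154}{- \frac{6976}{3}} + \frac{7334}{60} = \left(-13154\right) \left(- \frac{3}{6976}\right) + 7334 \cdot \frac{1}{60} = \frac{19731}{3488} + \frac{3667}{30} = \frac{6691213}{52320}$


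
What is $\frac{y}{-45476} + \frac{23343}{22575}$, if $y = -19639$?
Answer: $\frac{501632231}{342206900} \approx 1.4659$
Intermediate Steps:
$\frac{y}{-45476} + \frac{23343}{22575} = - \frac{19639}{-45476} + \frac{23343}{22575} = \left(-19639\right) \left(- \frac{1}{45476}\right) + 23343 \cdot \frac{1}{22575} = \frac{19639}{45476} + \frac{7781}{7525} = \frac{501632231}{342206900}$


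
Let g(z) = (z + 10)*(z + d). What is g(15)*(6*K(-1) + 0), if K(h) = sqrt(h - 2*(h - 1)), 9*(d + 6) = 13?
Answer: 4700*sqrt(3)/3 ≈ 2713.5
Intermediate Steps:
d = -41/9 (d = -6 + (1/9)*13 = -6 + 13/9 = -41/9 ≈ -4.5556)
g(z) = (10 + z)*(-41/9 + z) (g(z) = (z + 10)*(z - 41/9) = (10 + z)*(-41/9 + z))
K(h) = sqrt(2 - h) (K(h) = sqrt(h - 2*(-1 + h)) = sqrt(h + (2 - 2*h)) = sqrt(2 - h))
g(15)*(6*K(-1) + 0) = (-410/9 + 15**2 + (49/9)*15)*(6*sqrt(2 - 1*(-1)) + 0) = (-410/9 + 225 + 245/3)*(6*sqrt(2 + 1) + 0) = 2350*(6*sqrt(3) + 0)/9 = 2350*(6*sqrt(3))/9 = 4700*sqrt(3)/3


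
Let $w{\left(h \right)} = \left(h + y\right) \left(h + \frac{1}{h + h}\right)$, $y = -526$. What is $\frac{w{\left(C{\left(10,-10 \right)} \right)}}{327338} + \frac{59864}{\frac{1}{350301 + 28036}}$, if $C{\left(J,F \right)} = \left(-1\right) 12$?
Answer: $\frac{88965621838887149}{3928056} \approx 2.2649 \cdot 10^{10}$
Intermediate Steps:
$C{\left(J,F \right)} = -12$
$w{\left(h \right)} = \left(-526 + h\right) \left(h + \frac{1}{2 h}\right)$ ($w{\left(h \right)} = \left(h - 526\right) \left(h + \frac{1}{h + h}\right) = \left(-526 + h\right) \left(h + \frac{1}{2 h}\right)$)
$\frac{w{\left(C{\left(10,-10 \right)} \right)}}{327338} + \frac{59864}{\frac{1}{350301 + 28036}} = \frac{\frac{1}{2} + \left(-12\right)^{2} - -6312 - \frac{263}{-12}}{327338} + \frac{59864}{\frac{1}{350301 + 28036}} = \left(\frac{1}{2} + 144 + 6312 - - \frac{263}{12}\right) \frac{1}{327338} + \frac{59864}{\frac{1}{378337}} = \left(\frac{1}{2} + 144 + 6312 + \frac{263}{12}\right) \frac{1}{327338} + 59864 \frac{1}{\frac{1}{378337}} = \frac{77741}{12} \cdot \frac{1}{327338} + 59864 \cdot 378337 = \frac{77741}{3928056} + 22648766168 = \frac{88965621838887149}{3928056}$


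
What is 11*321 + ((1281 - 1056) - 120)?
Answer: 3636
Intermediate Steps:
11*321 + ((1281 - 1056) - 120) = 3531 + (225 - 120) = 3531 + 105 = 3636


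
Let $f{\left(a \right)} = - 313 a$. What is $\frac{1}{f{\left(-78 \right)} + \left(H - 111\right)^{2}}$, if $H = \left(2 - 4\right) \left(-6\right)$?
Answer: $\frac{1}{34215} \approx 2.9227 \cdot 10^{-5}$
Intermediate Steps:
$H = 12$ ($H = \left(-2\right) \left(-6\right) = 12$)
$\frac{1}{f{\left(-78 \right)} + \left(H - 111\right)^{2}} = \frac{1}{\left(-313\right) \left(-78\right) + \left(12 - 111\right)^{2}} = \frac{1}{24414 + \left(-99\right)^{2}} = \frac{1}{24414 + 9801} = \frac{1}{34215}$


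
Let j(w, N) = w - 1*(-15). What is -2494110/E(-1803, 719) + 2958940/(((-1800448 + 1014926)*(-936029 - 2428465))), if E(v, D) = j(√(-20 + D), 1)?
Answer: 4119777220421524990/52196960103393 - 415685*√699/79 ≈ -60188.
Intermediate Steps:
j(w, N) = 15 + w (j(w, N) = w + 15 = 15 + w)
E(v, D) = 15 + √(-20 + D)
-2494110/E(-1803, 719) + 2958940/(((-1800448 + 1014926)*(-936029 - 2428465))) = -2494110/(15 + √(-20 + 719)) + 2958940/(((-1800448 + 1014926)*(-936029 - 2428465))) = -2494110/(15 + √699) + 2958940/((-785522*(-3364494))) = -2494110/(15 + √699) + 2958940/2642884055868 = -2494110/(15 + √699) + 2958940*(1/2642884055868) = -2494110/(15 + √699) + 739735/660721013967 = 739735/660721013967 - 2494110/(15 + √699)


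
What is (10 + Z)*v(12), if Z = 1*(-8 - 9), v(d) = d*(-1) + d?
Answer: 0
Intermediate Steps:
v(d) = 0 (v(d) = -d + d = 0)
Z = -17 (Z = 1*(-17) = -17)
(10 + Z)*v(12) = (10 - 17)*0 = -7*0 = 0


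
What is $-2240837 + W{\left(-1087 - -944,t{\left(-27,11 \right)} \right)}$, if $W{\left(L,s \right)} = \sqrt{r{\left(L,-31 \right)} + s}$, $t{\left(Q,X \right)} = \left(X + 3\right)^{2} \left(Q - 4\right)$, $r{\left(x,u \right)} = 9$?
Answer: $-2240837 + i \sqrt{6067} \approx -2.2408 \cdot 10^{6} + 77.891 i$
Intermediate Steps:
$t{\left(Q,X \right)} = \left(3 + X\right)^{2} \left(-4 + Q\right)$ ($t{\left(Q,X \right)} = \left(3 + X\right)^{2} \left(Q - 4\right) = \left(3 + X\right)^{2} \left(-4 + Q\right)$)
$W{\left(L,s \right)} = \sqrt{9 + s}$
$-2240837 + W{\left(-1087 - -944,t{\left(-27,11 \right)} \right)} = -2240837 + \sqrt{9 + \left(3 + 11\right)^{2} \left(-4 - 27\right)} = -2240837 + \sqrt{9 + 14^{2} \left(-31\right)} = -2240837 + \sqrt{9 + 196 \left(-31\right)} = -2240837 + \sqrt{9 - 6076} = -2240837 + \sqrt{-6067} = -2240837 + i \sqrt{6067}$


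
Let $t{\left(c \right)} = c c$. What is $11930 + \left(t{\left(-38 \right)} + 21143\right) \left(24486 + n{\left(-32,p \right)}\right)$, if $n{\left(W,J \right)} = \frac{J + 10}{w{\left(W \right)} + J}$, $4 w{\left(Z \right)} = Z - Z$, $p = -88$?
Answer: $\frac{24336278221}{44} \approx 5.531 \cdot 10^{8}$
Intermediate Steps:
$w{\left(Z \right)} = 0$ ($w{\left(Z \right)} = \frac{Z - Z}{4} = \frac{1}{4} \cdot 0 = 0$)
$t{\left(c \right)} = c^{2}$
$n{\left(W,J \right)} = \frac{10 + J}{J}$ ($n{\left(W,J \right)} = \frac{J + 10}{0 + J} = \frac{10 + J}{J}$)
$11930 + \left(t{\left(-38 \right)} + 21143\right) \left(24486 + n{\left(-32,p \right)}\right) = 11930 + \left(\left(-38\right)^{2} + 21143\right) \left(24486 + \frac{10 - 88}{-88}\right) = 11930 + \left(1444 + 21143\right) \left(24486 - - \frac{39}{44}\right) = 11930 + 22587 \left(24486 + \frac{39}{44}\right) = 11930 + 22587 \cdot \frac{1077423}{44} = 11930 + \frac{24335753301}{44} = \frac{24336278221}{44}$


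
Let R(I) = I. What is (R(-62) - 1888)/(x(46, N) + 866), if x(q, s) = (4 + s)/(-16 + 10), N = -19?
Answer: -1300/579 ≈ -2.2453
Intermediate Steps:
x(q, s) = -⅔ - s/6 (x(q, s) = (4 + s)/(-6) = (4 + s)*(-⅙) = -⅔ - s/6)
(R(-62) - 1888)/(x(46, N) + 866) = (-62 - 1888)/((-⅔ - ⅙*(-19)) + 866) = -1950/((-⅔ + 19/6) + 866) = -1950/(5/2 + 866) = -1950/1737/2 = -1950*2/1737 = -1300/579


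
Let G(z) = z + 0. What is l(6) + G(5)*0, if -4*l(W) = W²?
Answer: -9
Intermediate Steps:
G(z) = z
l(W) = -W²/4
l(6) + G(5)*0 = -¼*6² + 5*0 = -¼*36 + 0 = -9 + 0 = -9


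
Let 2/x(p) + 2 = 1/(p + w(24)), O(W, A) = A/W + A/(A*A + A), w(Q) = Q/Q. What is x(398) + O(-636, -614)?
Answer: -5822551/155362398 ≈ -0.037477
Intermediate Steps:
w(Q) = 1
O(W, A) = A/W + A/(A + A²) (O(W, A) = A/W + A/(A² + A) = A/W + A/(A + A²))
x(p) = 2/(-2 + 1/(1 + p)) (x(p) = 2/(-2 + 1/(p + 1)) = 2/(-2 + 1/(1 + p)))
x(398) + O(-636, -614) = 2*(-1 - 1*398)/(1 + 2*398) + (-614 - 636 + (-614)²)/((-636)*(1 - 614)) = 2*(-1 - 398)/(1 + 796) - 1/636*(-614 - 636 + 376996)/(-613) = 2*(-399)/797 - 1/636*(-1/613)*375746 = 2*(1/797)*(-399) + 187873/194934 = -798/797 + 187873/194934 = -5822551/155362398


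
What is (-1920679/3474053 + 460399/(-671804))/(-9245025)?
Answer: 2889770362063/21576803923470480300 ≈ 1.3393e-7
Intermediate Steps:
(-1920679/3474053 + 460399/(-671804))/(-9245025) = (-1920679*1/3474053 + 460399*(-1/671804))*(-1/9245025) = (-1920679/3474053 - 460399/671804)*(-1/9245025) = -2889770362063/2333882701612*(-1/9245025) = 2889770362063/21576803923470480300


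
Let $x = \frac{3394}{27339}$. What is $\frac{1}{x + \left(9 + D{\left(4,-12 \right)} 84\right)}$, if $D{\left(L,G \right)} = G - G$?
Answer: $\frac{27339}{249445} \approx 0.1096$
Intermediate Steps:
$D{\left(L,G \right)} = 0$
$x = \frac{3394}{27339}$ ($x = 3394 \cdot \frac{1}{27339} = \frac{3394}{27339} \approx 0.12415$)
$\frac{1}{x + \left(9 + D{\left(4,-12 \right)} 84\right)} = \frac{1}{\frac{3394}{27339} + \left(9 + 0 \cdot 84\right)} = \frac{1}{\frac{3394}{27339} + \left(9 + 0\right)} = \frac{1}{\frac{3394}{27339} + 9} = \frac{1}{\frac{249445}{27339}} = \frac{27339}{249445}$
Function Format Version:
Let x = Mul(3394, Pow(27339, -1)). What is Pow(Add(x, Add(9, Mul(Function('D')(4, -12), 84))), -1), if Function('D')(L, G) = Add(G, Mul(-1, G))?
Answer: Rational(27339, 249445) ≈ 0.10960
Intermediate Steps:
Function('D')(L, G) = 0
x = Rational(3394, 27339) (x = Mul(3394, Rational(1, 27339)) = Rational(3394, 27339) ≈ 0.12415)
Pow(Add(x, Add(9, Mul(Function('D')(4, -12), 84))), -1) = Pow(Add(Rational(3394, 27339), Add(9, Mul(0, 84))), -1) = Pow(Add(Rational(3394, 27339), Add(9, 0)), -1) = Pow(Add(Rational(3394, 27339), 9), -1) = Pow(Rational(249445, 27339), -1) = Rational(27339, 249445)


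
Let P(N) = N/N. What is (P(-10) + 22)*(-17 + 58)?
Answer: 943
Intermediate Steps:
P(N) = 1
(P(-10) + 22)*(-17 + 58) = (1 + 22)*(-17 + 58) = 23*41 = 943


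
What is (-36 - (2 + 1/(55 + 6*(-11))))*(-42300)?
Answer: 17639100/11 ≈ 1.6036e+6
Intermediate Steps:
(-36 - (2 + 1/(55 + 6*(-11))))*(-42300) = (-36 - (2 + 1/(55 - 66)))*(-42300) = (-36 - (2 + 1/(-11)))*(-42300) = (-36 - (2 - 1/11))*(-42300) = (-36 - 1*21/11)*(-42300) = (-36 - 21/11)*(-42300) = -417/11*(-42300) = 17639100/11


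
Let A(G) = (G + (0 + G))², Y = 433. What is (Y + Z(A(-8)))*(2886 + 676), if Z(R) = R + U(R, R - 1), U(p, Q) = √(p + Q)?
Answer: 2454218 + 3562*√511 ≈ 2.5347e+6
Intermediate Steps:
A(G) = 4*G² (A(G) = (G + G)² = (2*G)² = 4*G²)
U(p, Q) = √(Q + p)
Z(R) = R + √(-1 + 2*R) (Z(R) = R + √((R - 1) + R) = R + √((-1 + R) + R) = R + √(-1 + 2*R))
(Y + Z(A(-8)))*(2886 + 676) = (433 + (4*(-8)² + √(-1 + 2*(4*(-8)²))))*(2886 + 676) = (433 + (4*64 + √(-1 + 2*(4*64))))*3562 = (433 + (256 + √(-1 + 2*256)))*3562 = (433 + (256 + √(-1 + 512)))*3562 = (433 + (256 + √511))*3562 = (689 + √511)*3562 = 2454218 + 3562*√511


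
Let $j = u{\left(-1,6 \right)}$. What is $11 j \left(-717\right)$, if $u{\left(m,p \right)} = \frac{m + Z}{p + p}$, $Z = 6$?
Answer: $- \frac{13145}{4} \approx -3286.3$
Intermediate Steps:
$u{\left(m,p \right)} = \frac{6 + m}{2 p}$ ($u{\left(m,p \right)} = \frac{m + 6}{p + p} = \frac{6 + m}{2 p}$)
$j = \frac{5}{12}$ ($j = \frac{6 - 1}{2 \cdot 6} = \frac{1}{2} \cdot \frac{1}{6} \cdot 5 = \frac{5}{12} \approx 0.41667$)
$11 j \left(-717\right) = 11 \cdot \frac{5}{12} \left(-717\right) = \frac{55}{12} \left(-717\right) = - \frac{13145}{4}$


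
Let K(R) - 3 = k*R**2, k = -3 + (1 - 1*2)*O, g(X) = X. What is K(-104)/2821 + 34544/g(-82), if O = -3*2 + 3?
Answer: -48724189/115661 ≈ -421.27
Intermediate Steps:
O = -3 (O = -6 + 3 = -3)
k = 0 (k = -3 + (1 - 1*2)*(-3) = -3 + (1 - 2)*(-3) = -3 - 1*(-3) = -3 + 3 = 0)
K(R) = 3 (K(R) = 3 + 0*R**2 = 3 + 0 = 3)
K(-104)/2821 + 34544/g(-82) = 3/2821 + 34544/(-82) = 3*(1/2821) + 34544*(-1/82) = 3/2821 - 17272/41 = -48724189/115661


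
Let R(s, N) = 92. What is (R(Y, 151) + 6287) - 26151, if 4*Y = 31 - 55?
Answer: -19772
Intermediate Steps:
Y = -6 (Y = (31 - 55)/4 = (1/4)*(-24) = -6)
(R(Y, 151) + 6287) - 26151 = (92 + 6287) - 26151 = 6379 - 26151 = -19772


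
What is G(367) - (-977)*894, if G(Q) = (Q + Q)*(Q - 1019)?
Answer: 394870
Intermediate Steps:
G(Q) = 2*Q*(-1019 + Q) (G(Q) = (2*Q)*(-1019 + Q) = 2*Q*(-1019 + Q))
G(367) - (-977)*894 = 2*367*(-1019 + 367) - (-977)*894 = 2*367*(-652) - 1*(-873438) = -478568 + 873438 = 394870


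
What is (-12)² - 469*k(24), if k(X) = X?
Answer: -11112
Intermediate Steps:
(-12)² - 469*k(24) = (-12)² - 469*24 = 144 - 11256 = -11112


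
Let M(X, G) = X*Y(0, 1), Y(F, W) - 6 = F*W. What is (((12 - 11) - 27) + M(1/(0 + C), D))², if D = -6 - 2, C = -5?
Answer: 18496/25 ≈ 739.84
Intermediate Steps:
D = -8
Y(F, W) = 6 + F*W
M(X, G) = 6*X (M(X, G) = X*(6 + 0*1) = X*(6 + 0) = X*6 = 6*X)
(((12 - 11) - 27) + M(1/(0 + C), D))² = (((12 - 11) - 27) + 6/(0 - 5))² = ((1 - 27) + 6/(-5))² = (-26 + 6*(-⅕))² = (-26 - 6/5)² = (-136/5)² = 18496/25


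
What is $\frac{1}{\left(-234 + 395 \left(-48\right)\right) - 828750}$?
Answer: $- \frac{1}{847944} \approx -1.1793 \cdot 10^{-6}$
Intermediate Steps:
$\frac{1}{\left(-234 + 395 \left(-48\right)\right) - 828750} = \frac{1}{\left(-234 - 18960\right) - 828750} = \frac{1}{-19194 - 828750} = \frac{1}{-847944} = - \frac{1}{847944}$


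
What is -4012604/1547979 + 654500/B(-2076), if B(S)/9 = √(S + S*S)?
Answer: -4012604/1547979 + 65450*√43077/387693 ≈ 32.446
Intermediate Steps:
B(S) = 9*√(S + S²) (B(S) = 9*√(S + S*S) = 9*√(S + S²))
-4012604/1547979 + 654500/B(-2076) = -4012604/1547979 + 654500/((9*√(-2076*(1 - 2076)))) = -4012604*1/1547979 + 654500/((9*√(-2076*(-2075)))) = -4012604/1547979 + 654500/((9*√4307700)) = -4012604/1547979 + 654500/((9*(10*√43077))) = -4012604/1547979 + 654500/((90*√43077)) = -4012604/1547979 + 654500*(√43077/3876930) = -4012604/1547979 + 65450*√43077/387693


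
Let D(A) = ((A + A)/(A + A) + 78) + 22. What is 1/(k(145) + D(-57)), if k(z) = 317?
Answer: 1/418 ≈ 0.0023923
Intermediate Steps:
D(A) = 101 (D(A) = ((2*A)/((2*A)) + 78) + 22 = ((2*A)*(1/(2*A)) + 78) + 22 = (1 + 78) + 22 = 79 + 22 = 101)
1/(k(145) + D(-57)) = 1/(317 + 101) = 1/418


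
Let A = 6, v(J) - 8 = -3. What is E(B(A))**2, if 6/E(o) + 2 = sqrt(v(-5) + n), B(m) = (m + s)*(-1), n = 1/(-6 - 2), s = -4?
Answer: 576/(8 - sqrt(78))**2 ≈ 832.58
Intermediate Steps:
v(J) = 5 (v(J) = 8 - 3 = 5)
n = -1/8 (n = 1/(-8) = -1/8 ≈ -0.12500)
B(m) = 4 - m (B(m) = (m - 4)*(-1) = (-4 + m)*(-1) = 4 - m)
E(o) = 6/(-2 + sqrt(78)/4) (E(o) = 6/(-2 + sqrt(5 - 1/8)) = 6/(-2 + sqrt(39/8)) = 6/(-2 + sqrt(78)/4))
E(B(A))**2 = (96/7 + 12*sqrt(78)/7)**2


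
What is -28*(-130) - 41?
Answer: 3599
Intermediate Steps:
-28*(-130) - 41 = 3640 - 41 = 3599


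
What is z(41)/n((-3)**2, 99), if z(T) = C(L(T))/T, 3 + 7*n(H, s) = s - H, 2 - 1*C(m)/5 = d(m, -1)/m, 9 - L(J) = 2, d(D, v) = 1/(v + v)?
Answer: 5/246 ≈ 0.020325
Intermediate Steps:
d(D, v) = 1/(2*v)
L(J) = 7 (L(J) = 9 - 1*2 = 9 - 2 = 7)
C(m) = 10 + 5/(2*m) (C(m) = 10 - 5*(1/2)/(-1)/m = 10 - 5*(1/2)*(-1)/m = 10 - (-5)/(2*m) = 10 + 5/(2*m))
n(H, s) = -3/7 - H/7 + s/7 (n(H, s) = -3/7 + (s - H)/7 = -3/7 + (-H/7 + s/7) = -3/7 - H/7 + s/7)
z(T) = 145/(14*T) (z(T) = (10 + (5/2)/7)/T = (10 + (5/2)*(1/7))/T = (10 + 5/14)/T = 145/(14*T))
z(41)/n((-3)**2, 99) = ((145/14)/41)/(-3/7 - 1/7*(-3)**2 + (1/7)*99) = ((145/14)*(1/41))/(-3/7 - 1/7*9 + 99/7) = 145/(574*(-3/7 - 9/7 + 99/7)) = 145/(574*(87/7)) = (145/574)*(7/87) = 5/246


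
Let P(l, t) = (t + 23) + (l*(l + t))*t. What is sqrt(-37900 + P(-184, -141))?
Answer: I*sqrt(8469818) ≈ 2910.3*I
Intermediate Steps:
P(l, t) = 23 + t + l*t*(l + t) (P(l, t) = (23 + t) + l*t*(l + t) = 23 + t + l*t*(l + t))
sqrt(-37900 + P(-184, -141)) = sqrt(-37900 + (23 - 141 - 184*(-141)**2 - 141*(-184)**2)) = sqrt(-37900 + (23 - 141 - 184*19881 - 141*33856)) = sqrt(-37900 + (23 - 141 - 3658104 - 4773696)) = sqrt(-37900 - 8431918) = sqrt(-8469818) = I*sqrt(8469818)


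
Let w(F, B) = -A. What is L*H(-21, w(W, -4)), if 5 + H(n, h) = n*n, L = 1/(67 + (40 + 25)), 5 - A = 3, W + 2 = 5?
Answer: 109/33 ≈ 3.3030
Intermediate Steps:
W = 3 (W = -2 + 5 = 3)
A = 2 (A = 5 - 1*3 = 5 - 3 = 2)
w(F, B) = -2 (w(F, B) = -1*2 = -2)
L = 1/132 (L = 1/(67 + 65) = 1/132 ≈ 0.0075758)
H(n, h) = -5 + n² (H(n, h) = -5 + n*n = -5 + n²)
L*H(-21, w(W, -4)) = (-5 + (-21)²)/132 = (-5 + 441)/132 = (1/132)*436 = 109/33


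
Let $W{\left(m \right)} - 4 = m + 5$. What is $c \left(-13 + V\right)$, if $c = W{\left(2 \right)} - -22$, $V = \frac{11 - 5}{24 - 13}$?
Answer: $-411$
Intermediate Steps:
$W{\left(m \right)} = 9 + m$ ($W{\left(m \right)} = 4 + \left(m + 5\right) = 4 + \left(5 + m\right) = 9 + m$)
$V = \frac{6}{11} \approx 0.54545$
$c = 33$ ($c = \left(9 + 2\right) - -22 = 11 + 22 = 33$)
$c \left(-13 + V\right) = 33 \left(-13 + \frac{6}{11}\right) = 33 \left(- \frac{137}{11}\right) = -411$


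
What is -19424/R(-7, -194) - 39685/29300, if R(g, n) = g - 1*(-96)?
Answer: -114531033/521540 ≈ -219.60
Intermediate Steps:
R(g, n) = 96 + g (R(g, n) = g + 96 = 96 + g)
-19424/R(-7, -194) - 39685/29300 = -19424/(96 - 7) - 39685/29300 = -19424/89 - 39685*1/29300 = -19424*1/89 - 7937/5860 = -19424/89 - 7937/5860 = -114531033/521540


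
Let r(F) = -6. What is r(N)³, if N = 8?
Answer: -216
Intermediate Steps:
r(N)³ = (-6)³ = -216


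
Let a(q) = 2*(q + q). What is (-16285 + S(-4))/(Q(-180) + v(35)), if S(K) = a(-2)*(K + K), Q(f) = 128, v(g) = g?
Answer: -16221/163 ≈ -99.515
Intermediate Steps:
a(q) = 4*q (a(q) = 2*(2*q) = 4*q)
S(K) = -16*K (S(K) = (4*(-2))*(K + K) = -16*K)
(-16285 + S(-4))/(Q(-180) + v(35)) = (-16285 - 16*(-4))/(128 + 35) = (-16285 + 64)/163 = -16221*1/163 = -16221/163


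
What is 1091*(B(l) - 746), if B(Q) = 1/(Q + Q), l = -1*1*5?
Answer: -8139951/10 ≈ -8.1400e+5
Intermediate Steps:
l = -5 (l = -1*5 = -5)
B(Q) = 1/(2*Q)
1091*(B(l) - 746) = 1091*((½)/(-5) - 746) = 1091*((½)*(-⅕) - 746) = 1091*(-⅒ - 746) = 1091*(-7461/10) = -8139951/10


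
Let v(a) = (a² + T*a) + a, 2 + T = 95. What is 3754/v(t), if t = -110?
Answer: 1877/880 ≈ 2.1330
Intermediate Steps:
T = 93 (T = -2 + 95 = 93)
v(a) = a² + 94*a (v(a) = (a² + 93*a) + a = a² + 94*a)
3754/v(t) = 3754/((-110*(94 - 110))) = 3754/((-110*(-16))) = 3754/1760 = 3754*(1/1760) = 1877/880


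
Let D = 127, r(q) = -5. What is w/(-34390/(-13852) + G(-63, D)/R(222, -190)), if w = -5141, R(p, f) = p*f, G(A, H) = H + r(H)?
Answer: -187735619235/90555016 ≈ -2073.2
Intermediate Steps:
G(A, H) = -5 + H (G(A, H) = H - 5 = -5 + H)
R(p, f) = f*p
w/(-34390/(-13852) + G(-63, D)/R(222, -190)) = -5141/(-34390/(-13852) + (-5 + 127)/((-190*222))) = -5141/(-34390*(-1/13852) + 122/(-42180)) = -5141/(17195/6926 + 122*(-1/42180)) = -5141/(17195/6926 - 61/21090) = -5141/90555016/36517335 = -5141*36517335/90555016 = -187735619235/90555016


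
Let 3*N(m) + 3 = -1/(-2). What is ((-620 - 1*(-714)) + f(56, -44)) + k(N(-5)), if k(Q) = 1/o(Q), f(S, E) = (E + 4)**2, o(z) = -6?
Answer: 10163/6 ≈ 1693.8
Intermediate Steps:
N(m) = -5/6 (N(m) = -1 + (-1/(-2))/3 = -1 + (-1*(-1/2))/3 = -1 + (1/3)*(1/2) = -1 + 1/6 = -5/6)
f(S, E) = (4 + E)**2
k(Q) = -1/6 (k(Q) = 1/(-6) = -1/6)
((-620 - 1*(-714)) + f(56, -44)) + k(N(-5)) = ((-620 - 1*(-714)) + (4 - 44)**2) - 1/6 = ((-620 + 714) + (-40)**2) - 1/6 = (94 + 1600) - 1/6 = 1694 - 1/6 = 10163/6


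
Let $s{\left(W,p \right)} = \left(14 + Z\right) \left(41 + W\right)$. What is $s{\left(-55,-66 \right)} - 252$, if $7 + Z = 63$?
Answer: $-1232$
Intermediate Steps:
$Z = 56$ ($Z = -7 + 63 = 56$)
$s{\left(W,p \right)} = 2870 + 70 W$ ($s{\left(W,p \right)} = \left(14 + 56\right) \left(41 + W\right) = 70 \left(41 + W\right) = 2870 + 70 W$)
$s{\left(-55,-66 \right)} - 252 = \left(2870 + 70 \left(-55\right)\right) - 252 = \left(2870 - 3850\right) - 252 = -980 - 252 = -1232$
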